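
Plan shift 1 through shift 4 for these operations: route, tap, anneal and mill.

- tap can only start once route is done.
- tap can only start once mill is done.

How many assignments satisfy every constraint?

56

Splitting on route: it can be shift 1 (24), shift 2 (20), shift 3 (12). Listing each branch's schedules as (tap, anneal, mill) by shift number:
route=shift 1: (2,1,1) (2,2,1) (2,3,1) (2,4,1) (3,1,1) (3,1,2) (3,2,1) (3,2,2) (3,3,1) (3,3,2) (3,4,1) (3,4,2) (4,1,1) (4,1,2) (4,1,3) (4,2,1) (4,2,2) (4,2,3) (4,3,1) (4,3,2) (4,3,3) (4,4,1) (4,4,2) (4,4,3) — 24.
route=shift 2: (3,1,1) (3,1,2) (3,2,1) (3,2,2) (3,3,1) (3,3,2) (3,4,1) (3,4,2) (4,1,1) (4,1,2) (4,1,3) (4,2,1) (4,2,2) (4,2,3) (4,3,1) (4,3,2) (4,3,3) (4,4,1) (4,4,2) (4,4,3) — 20.
route=shift 3: (4,1,1) (4,1,2) (4,1,3) (4,2,1) (4,2,2) (4,2,3) (4,3,1) (4,3,2) (4,3,3) (4,4,1) (4,4,2) (4,4,3) — 12.
Summing: 24 + 20 + 12 = 56.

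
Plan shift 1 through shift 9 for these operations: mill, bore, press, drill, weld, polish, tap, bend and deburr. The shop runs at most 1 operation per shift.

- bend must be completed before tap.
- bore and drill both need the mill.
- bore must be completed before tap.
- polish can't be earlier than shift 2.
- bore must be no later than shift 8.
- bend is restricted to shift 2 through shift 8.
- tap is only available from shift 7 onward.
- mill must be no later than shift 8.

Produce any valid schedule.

bore -> shift 1, bend -> shift 2, polish -> shift 4, press -> shift 5, mill -> shift 3, drill -> shift 6, tap -> shift 7, weld -> shift 8, deburr -> shift 9

Checking: bend(shift 2) before tap(shift 7); bore(shift 1) before tap(shift 7); bore(shift 1) != drill(shift 6); mill=shift 3 in [shift 1,shift 8]; bend=shift 2 in [shift 2,shift 8]; bore=shift 1 in [shift 1,shift 8]; polish=shift 4 in [shift 2,shift 9]; tap=shift 7 in [shift 7,shift 9]; max 1 per shift (cap 1).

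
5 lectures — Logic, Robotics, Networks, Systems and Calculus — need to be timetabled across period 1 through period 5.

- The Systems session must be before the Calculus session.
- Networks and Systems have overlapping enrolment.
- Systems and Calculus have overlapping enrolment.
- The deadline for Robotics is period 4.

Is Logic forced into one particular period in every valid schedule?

Logic can be period 1 (e.g. Calculus=period 2, Robotics=period 1, Logic=period 1, Systems=period 1, Networks=period 2) or period 2 (e.g. Calculus -> period 2, Systems -> period 1, Logic -> period 2, Networks -> period 2, Robotics -> period 1).

No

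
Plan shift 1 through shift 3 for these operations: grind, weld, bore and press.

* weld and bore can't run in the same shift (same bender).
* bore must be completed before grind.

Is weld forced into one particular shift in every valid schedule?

No

weld can be shift 1 (e.g. weld in shift 1; press in shift 1; bore in shift 2; grind in shift 3) or shift 2 (e.g. weld -> shift 2, press -> shift 1, bore -> shift 1, grind -> shift 2).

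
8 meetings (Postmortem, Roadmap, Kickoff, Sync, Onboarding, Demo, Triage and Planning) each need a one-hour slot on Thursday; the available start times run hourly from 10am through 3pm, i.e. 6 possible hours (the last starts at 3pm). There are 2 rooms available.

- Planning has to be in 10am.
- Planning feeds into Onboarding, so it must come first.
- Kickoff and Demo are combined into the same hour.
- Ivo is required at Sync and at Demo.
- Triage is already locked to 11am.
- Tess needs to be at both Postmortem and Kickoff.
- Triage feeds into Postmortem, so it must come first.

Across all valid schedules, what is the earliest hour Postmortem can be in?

12pm

Precedence pushes Postmortem to at least 12pm.
Postmortem at 12pm is achievable: Roadmap in 10am, Kickoff in 1pm, Onboarding in 11am, Postmortem in 12pm, Sync in 12pm, Demo in 1pm, Planning in 10am, Triage in 11am.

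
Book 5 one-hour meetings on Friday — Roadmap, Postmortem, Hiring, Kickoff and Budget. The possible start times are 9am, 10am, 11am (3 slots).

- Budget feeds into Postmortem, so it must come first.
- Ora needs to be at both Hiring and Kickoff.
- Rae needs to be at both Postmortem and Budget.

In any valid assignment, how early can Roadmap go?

Roadmap at 9am is achievable: Postmortem=10am, Kickoff=10am, Roadmap=9am, Budget=9am, Hiring=9am.

9am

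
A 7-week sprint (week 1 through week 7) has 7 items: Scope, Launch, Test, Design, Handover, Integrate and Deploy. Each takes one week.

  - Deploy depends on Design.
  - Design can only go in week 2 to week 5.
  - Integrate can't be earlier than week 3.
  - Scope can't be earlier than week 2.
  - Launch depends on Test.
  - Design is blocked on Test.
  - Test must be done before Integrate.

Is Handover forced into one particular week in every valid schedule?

Handover can be week 1 (e.g. Design=week 2; Deploy=week 3; Test=week 1; Handover=week 1; Launch=week 2; Scope=week 2; Integrate=week 3) or week 2 (e.g. Deploy -> week 3; Scope -> week 2; Integrate -> week 3; Launch -> week 2; Test -> week 1; Design -> week 2; Handover -> week 2).

No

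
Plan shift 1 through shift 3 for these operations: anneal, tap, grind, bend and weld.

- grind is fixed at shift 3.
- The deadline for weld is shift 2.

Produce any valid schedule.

tap -> shift 1, bend -> shift 1, grind -> shift 3, weld -> shift 1, anneal -> shift 1

Checking: grind=shift 3 in [shift 3,shift 3]; weld=shift 1 in [shift 1,shift 2].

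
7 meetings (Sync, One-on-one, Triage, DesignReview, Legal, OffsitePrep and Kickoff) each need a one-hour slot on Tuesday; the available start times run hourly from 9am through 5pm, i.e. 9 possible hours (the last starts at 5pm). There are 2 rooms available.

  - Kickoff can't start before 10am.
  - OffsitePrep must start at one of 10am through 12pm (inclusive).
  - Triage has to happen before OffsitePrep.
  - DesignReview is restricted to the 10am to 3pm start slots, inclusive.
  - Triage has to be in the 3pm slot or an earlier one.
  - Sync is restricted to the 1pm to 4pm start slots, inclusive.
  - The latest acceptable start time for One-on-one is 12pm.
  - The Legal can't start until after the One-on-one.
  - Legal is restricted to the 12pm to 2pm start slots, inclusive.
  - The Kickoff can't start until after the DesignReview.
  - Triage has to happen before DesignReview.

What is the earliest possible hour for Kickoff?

Kickoff is available from 10am; precedence pushes Kickoff to at least 11am.
Kickoff at 11am is achievable: One-on-one=9am; Sync=1pm; Legal=12pm; OffsitePrep=10am; Triage=9am; DesignReview=10am; Kickoff=11am.

11am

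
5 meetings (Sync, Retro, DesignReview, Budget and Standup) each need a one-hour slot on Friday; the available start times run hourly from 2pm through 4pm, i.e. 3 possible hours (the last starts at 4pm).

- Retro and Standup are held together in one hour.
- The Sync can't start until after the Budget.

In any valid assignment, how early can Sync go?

Precedence pushes Sync to at least 3pm.
Sync at 3pm is achievable: Sync=3pm, Budget=2pm, Standup=2pm, Retro=2pm, DesignReview=2pm.

3pm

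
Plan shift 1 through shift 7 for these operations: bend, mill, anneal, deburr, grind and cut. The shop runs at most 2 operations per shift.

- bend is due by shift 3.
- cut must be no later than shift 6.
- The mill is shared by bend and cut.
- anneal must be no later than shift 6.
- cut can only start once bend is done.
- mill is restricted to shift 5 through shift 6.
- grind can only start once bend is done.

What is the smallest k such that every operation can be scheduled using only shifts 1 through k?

5

The precedence chain requires at least 2 distinct shifts.
With at most 2 per shift and 6 operations, at least 3 shifts are needed.
mill can't be placed before shift 5, so the schedule must run through at least shift 5.
5 works (last occupied shift: shift 5): for example mill in shift 5, deburr in shift 3, cut in shift 2, bend in shift 1, grind in shift 2, anneal in shift 1.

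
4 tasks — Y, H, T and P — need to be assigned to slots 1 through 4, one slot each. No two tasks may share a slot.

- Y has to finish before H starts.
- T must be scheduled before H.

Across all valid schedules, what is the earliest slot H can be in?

3

Precedence pushes H to at least 2.
H at 3 is achievable: T -> 2, H -> 3, Y -> 1, P -> 4.
Nothing earlier works — the capacity limit rule out every slot before 3.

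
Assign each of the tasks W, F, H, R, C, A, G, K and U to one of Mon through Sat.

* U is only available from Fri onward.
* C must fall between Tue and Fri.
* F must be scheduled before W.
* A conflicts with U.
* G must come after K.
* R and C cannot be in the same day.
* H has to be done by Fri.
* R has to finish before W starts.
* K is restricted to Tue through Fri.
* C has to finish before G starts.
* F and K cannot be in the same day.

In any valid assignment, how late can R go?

Fri

Downstream work caps R at Fri.
R at Fri is achievable: A -> Mon, W -> Sat, H -> Mon, C -> Tue, R -> Fri, K -> Tue, F -> Mon, U -> Fri, G -> Wed.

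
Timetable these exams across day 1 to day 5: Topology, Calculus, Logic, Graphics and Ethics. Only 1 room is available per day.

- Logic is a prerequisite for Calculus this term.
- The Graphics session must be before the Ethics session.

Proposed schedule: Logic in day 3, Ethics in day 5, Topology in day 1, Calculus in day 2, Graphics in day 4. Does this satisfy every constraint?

No — it violates: Logic is a prerequisite for Calculus this term

Logic is a prerequisite for Calculus this term — violated.
The Graphics session must be before the Ethics session — holds.
Only 1 room is available per day — holds.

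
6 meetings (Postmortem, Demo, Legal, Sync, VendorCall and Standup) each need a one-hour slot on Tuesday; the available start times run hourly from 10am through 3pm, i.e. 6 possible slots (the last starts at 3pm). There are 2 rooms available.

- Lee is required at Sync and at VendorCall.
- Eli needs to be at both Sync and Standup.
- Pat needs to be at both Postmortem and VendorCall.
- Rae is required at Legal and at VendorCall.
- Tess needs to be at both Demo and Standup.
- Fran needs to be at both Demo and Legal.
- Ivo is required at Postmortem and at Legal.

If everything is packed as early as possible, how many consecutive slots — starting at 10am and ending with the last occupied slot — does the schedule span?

3

With at most 2 per slot and 6 meetings, at least 3 slots are needed.
3 works (last occupied slot: 12pm): for example VendorCall in 12pm; Sync in 11am; Legal in 11am; Standup in 12pm; Demo in 10am; Postmortem in 10am.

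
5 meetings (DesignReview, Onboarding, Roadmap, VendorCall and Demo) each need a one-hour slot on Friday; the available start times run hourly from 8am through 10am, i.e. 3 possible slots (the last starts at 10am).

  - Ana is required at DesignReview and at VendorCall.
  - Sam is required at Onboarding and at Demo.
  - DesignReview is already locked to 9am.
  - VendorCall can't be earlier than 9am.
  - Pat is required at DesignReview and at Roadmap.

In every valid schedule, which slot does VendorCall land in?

10am

VendorCall's window is 9am–10am.
DesignReview is fixed at 9am, and VendorCall can't share a slot with DesignReview.
So VendorCall must be 10am.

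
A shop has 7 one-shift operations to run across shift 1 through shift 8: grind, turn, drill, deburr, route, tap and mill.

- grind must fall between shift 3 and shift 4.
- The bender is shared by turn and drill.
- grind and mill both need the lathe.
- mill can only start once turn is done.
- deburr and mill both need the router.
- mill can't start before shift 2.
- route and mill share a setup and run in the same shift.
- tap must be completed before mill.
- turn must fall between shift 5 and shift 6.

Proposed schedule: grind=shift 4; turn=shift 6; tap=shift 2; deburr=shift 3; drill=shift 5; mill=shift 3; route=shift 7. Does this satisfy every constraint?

tap must be completed before mill — holds.
deburr and mill both need the router — violated.
mill can only start once turn is done — violated.
turn must fall between shift 5 and shift 6 — holds.
route and mill share a setup and run in the same shift — violated.
grind must fall between shift 3 and shift 4 — holds.
grind and mill both need the lathe — holds.
The bender is shared by turn and drill — holds.
mill can't start before shift 2 — holds.

No — it violates: deburr and mill both need the router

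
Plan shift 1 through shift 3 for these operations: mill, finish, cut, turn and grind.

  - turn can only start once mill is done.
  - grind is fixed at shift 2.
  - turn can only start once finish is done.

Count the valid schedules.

Splitting on mill: it can be shift 1 (9), shift 2 (6). Listing each branch's schedules as (finish, cut, turn, grind) by shift number:
mill=shift 1: (1,1,2,2) (1,1,3,2) (1,2,2,2) (1,2,3,2) (1,3,2,2) (1,3,3,2) (2,1,3,2) (2,2,3,2) (2,3,3,2) — 9.
mill=shift 2: (1,1,3,2) (1,2,3,2) (1,3,3,2) (2,1,3,2) (2,2,3,2) (2,3,3,2) — 6.
Summing: 9 + 6 = 15.

15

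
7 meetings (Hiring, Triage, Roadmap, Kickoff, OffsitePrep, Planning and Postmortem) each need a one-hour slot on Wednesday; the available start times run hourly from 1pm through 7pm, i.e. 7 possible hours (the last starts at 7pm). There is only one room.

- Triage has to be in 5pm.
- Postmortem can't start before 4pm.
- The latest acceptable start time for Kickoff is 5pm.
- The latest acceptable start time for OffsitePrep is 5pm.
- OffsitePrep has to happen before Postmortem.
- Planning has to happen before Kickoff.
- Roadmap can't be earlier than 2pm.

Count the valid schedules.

Splitting on Roadmap: it can be 2pm (6), 3pm (6), 4pm (6), 6pm (15), 7pm (15). Listing each branch's schedules as (Hiring, Triage, Kickoff, OffsitePrep, Planning, Postmortem):
Roadmap=2pm: (6pm,5pm,3pm,4pm,1pm,7pm) (6pm,5pm,4pm,1pm,3pm,7pm) (6pm,5pm,4pm,3pm,1pm,7pm) (7pm,5pm,3pm,4pm,1pm,6pm) (7pm,5pm,4pm,1pm,3pm,6pm) (7pm,5pm,4pm,3pm,1pm,6pm) — 6.
Roadmap=3pm: (6pm,5pm,2pm,4pm,1pm,7pm) (6pm,5pm,4pm,1pm,2pm,7pm) (6pm,5pm,4pm,2pm,1pm,7pm) (7pm,5pm,2pm,4pm,1pm,6pm) (7pm,5pm,4pm,1pm,2pm,6pm) (7pm,5pm,4pm,2pm,1pm,6pm) — 6.
Roadmap=4pm: (6pm,5pm,2pm,3pm,1pm,7pm) (6pm,5pm,3pm,1pm,2pm,7pm) (6pm,5pm,3pm,2pm,1pm,7pm) (7pm,5pm,2pm,3pm,1pm,6pm) (7pm,5pm,3pm,1pm,2pm,6pm) (7pm,5pm,3pm,2pm,1pm,6pm) — 6.
Roadmap=6pm: (1pm,5pm,3pm,4pm,2pm,7pm) (1pm,5pm,4pm,2pm,3pm,7pm) (1pm,5pm,4pm,3pm,2pm,7pm) (2pm,5pm,3pm,4pm,1pm,7pm) (2pm,5pm,4pm,1pm,3pm,7pm) (2pm,5pm,4pm,3pm,1pm,7pm) (3pm,5pm,2pm,4pm,1pm,7pm) (3pm,5pm,4pm,1pm,2pm,7pm) (3pm,5pm,4pm,2pm,1pm,7pm) (4pm,5pm,2pm,3pm,1pm,7pm) (4pm,5pm,3pm,1pm,2pm,7pm) (4pm,5pm,3pm,2pm,1pm,7pm) (7pm,5pm,2pm,3pm,1pm,4pm) (7pm,5pm,3pm,1pm,2pm,4pm) (7pm,5pm,3pm,2pm,1pm,4pm) — 15.
Roadmap=7pm: (1pm,5pm,3pm,4pm,2pm,6pm) (1pm,5pm,4pm,2pm,3pm,6pm) (1pm,5pm,4pm,3pm,2pm,6pm) (2pm,5pm,3pm,4pm,1pm,6pm) (2pm,5pm,4pm,1pm,3pm,6pm) (2pm,5pm,4pm,3pm,1pm,6pm) (3pm,5pm,2pm,4pm,1pm,6pm) (3pm,5pm,4pm,1pm,2pm,6pm) (3pm,5pm,4pm,2pm,1pm,6pm) (4pm,5pm,2pm,3pm,1pm,6pm) (4pm,5pm,3pm,1pm,2pm,6pm) (4pm,5pm,3pm,2pm,1pm,6pm) (6pm,5pm,2pm,3pm,1pm,4pm) (6pm,5pm,3pm,1pm,2pm,4pm) (6pm,5pm,3pm,2pm,1pm,4pm) — 15.
Summing: 6 + 6 + 6 + 15 + 15 = 48.

48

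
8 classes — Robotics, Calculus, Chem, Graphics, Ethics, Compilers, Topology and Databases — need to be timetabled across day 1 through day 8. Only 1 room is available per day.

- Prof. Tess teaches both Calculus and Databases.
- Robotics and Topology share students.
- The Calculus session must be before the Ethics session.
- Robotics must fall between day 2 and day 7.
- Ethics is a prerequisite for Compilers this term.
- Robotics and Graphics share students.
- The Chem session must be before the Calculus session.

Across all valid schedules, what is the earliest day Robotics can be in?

day 2

Robotics is available from day 2; Robotics's own window allows nothing later than day 7.
Robotics at day 2 is achievable: Chem=day 1, Calculus=day 3, Robotics=day 2, Databases=day 8, Graphics=day 6, Compilers=day 5, Ethics=day 4, Topology=day 7.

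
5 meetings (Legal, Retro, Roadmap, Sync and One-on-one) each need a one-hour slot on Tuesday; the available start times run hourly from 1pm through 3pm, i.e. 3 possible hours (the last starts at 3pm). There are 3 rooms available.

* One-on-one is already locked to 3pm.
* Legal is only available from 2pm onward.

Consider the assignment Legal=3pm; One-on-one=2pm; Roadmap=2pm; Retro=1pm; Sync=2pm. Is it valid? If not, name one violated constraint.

One-on-one is already locked to 3pm — violated.
There are 3 rooms available — holds.
Legal is only available from 2pm onward — holds.

Invalid. One-on-one is already locked to 3pm.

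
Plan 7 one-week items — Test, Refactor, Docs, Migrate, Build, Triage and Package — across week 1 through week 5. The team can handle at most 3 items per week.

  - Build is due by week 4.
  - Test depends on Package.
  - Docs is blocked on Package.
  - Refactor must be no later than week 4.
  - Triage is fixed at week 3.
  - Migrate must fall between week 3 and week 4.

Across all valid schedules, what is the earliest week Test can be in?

week 2

Precedence pushes Test to at least week 2.
Test at week 2 is achievable: Build in week 1, Refactor in week 1, Triage in week 3, Docs in week 2, Migrate in week 3, Test in week 2, Package in week 1.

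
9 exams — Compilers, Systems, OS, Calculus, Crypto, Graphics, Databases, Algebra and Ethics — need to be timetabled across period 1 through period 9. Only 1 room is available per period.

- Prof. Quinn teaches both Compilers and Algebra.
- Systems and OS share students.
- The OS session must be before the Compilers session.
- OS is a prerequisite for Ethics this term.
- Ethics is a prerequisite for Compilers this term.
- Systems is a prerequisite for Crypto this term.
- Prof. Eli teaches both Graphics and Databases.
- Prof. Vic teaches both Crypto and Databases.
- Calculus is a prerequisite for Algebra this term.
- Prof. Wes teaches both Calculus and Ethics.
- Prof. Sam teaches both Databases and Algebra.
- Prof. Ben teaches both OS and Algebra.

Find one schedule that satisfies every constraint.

Calculus=period 5, Databases=period 9, Graphics=period 8, OS=period 1, Crypto=period 6, Ethics=period 2, Compilers=period 3, Systems=period 4, Algebra=period 7

Checking: Calculus(period 5) before Algebra(period 7); OS(period 1) before Compilers(period 3); Systems(period 4) before Crypto(period 6); OS(period 1) before Ethics(period 2); Ethics(period 2) before Compilers(period 3); Compilers(period 3) != Algebra(period 7); Databases(period 9) != Algebra(period 7); Systems(period 4) != OS(period 1); Calculus(period 5) != Ethics(period 2); Crypto(period 6) != Databases(period 9); OS(period 1) != Algebra(period 7); Graphics(period 8) != Databases(period 9); max 1 per period (cap 1).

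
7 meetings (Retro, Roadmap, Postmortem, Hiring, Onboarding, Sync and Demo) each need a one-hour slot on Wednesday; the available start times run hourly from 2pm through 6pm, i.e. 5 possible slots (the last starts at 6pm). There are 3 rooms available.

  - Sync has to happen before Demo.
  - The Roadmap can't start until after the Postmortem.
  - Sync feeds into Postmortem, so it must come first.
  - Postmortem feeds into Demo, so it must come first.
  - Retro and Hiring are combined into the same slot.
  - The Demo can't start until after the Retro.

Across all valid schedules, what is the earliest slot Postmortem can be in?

3pm

Precedence pushes Postmortem to at least 3pm; downstream work caps Postmortem at 5pm.
Postmortem at 3pm is achievable: Hiring -> 2pm; Retro -> 2pm; Onboarding -> 3pm; Demo -> 4pm; Roadmap -> 4pm; Sync -> 2pm; Postmortem -> 3pm.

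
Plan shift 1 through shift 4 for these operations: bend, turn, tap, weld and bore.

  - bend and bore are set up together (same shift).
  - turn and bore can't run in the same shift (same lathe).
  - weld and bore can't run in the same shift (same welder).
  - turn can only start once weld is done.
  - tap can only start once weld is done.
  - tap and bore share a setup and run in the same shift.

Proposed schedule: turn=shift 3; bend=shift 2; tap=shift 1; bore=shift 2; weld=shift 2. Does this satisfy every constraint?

weld and bore can't run in the same shift (same welder) — violated.
tap can only start once weld is done — violated.
tap and bore share a setup and run in the same shift — violated.
turn can only start once weld is done — holds.
bend and bore are set up together (same shift) — holds.
turn and bore can't run in the same shift (same lathe) — holds.

Invalid. tap can only start once weld is done.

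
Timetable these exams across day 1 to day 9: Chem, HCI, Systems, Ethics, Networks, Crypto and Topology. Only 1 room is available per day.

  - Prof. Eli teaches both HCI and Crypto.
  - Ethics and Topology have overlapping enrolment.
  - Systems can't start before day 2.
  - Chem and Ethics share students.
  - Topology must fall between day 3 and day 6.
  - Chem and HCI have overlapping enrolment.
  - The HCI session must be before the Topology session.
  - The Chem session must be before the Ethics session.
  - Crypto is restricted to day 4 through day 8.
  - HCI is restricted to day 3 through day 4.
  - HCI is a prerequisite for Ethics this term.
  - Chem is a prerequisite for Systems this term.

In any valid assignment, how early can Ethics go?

Precedence pushes Ethics to at least day 4.
Ethics at day 4 is achievable: Crypto in day 6; Chem in day 1; Systems in day 2; Ethics in day 4; HCI in day 3; Topology in day 5; Networks in day 7.

day 4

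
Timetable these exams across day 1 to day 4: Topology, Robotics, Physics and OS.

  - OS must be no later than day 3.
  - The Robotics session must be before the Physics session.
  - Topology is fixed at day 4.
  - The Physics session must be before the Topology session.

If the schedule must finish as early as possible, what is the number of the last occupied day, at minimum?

The precedence chain requires at least 3 distinct days.
Topology can't be placed before day 4, so the schedule must run through at least day 4.
4 works (last occupied day: day 4): for example Robotics in day 1; OS in day 1; Topology in day 4; Physics in day 2.

day 4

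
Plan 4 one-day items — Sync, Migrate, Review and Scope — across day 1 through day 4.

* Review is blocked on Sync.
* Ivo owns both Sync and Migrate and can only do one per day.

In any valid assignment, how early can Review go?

Precedence pushes Review to at least day 2.
Review at day 2 is achievable: Migrate -> day 2; Review -> day 2; Sync -> day 1; Scope -> day 1.

day 2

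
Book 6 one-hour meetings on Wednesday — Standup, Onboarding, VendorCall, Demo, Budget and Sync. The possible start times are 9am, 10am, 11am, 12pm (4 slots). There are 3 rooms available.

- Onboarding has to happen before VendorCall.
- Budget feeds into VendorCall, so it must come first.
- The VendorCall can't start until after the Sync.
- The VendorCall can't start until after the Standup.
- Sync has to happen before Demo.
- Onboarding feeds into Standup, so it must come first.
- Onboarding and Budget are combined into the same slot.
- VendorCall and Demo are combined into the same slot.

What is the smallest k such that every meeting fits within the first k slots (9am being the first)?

The precedence chain requires at least 3 distinct slots.
With at most 3 per slot and 6 meetings, at least 2 slots are needed.
3 works (last occupied slot: 11am): for example VendorCall in 11am; Onboarding in 9am; Standup in 10am; Demo in 11am; Sync in 9am; Budget in 9am.

3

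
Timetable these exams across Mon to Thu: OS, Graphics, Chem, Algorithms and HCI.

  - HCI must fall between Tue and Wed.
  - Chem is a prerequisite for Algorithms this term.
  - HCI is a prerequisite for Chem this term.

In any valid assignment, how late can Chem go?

Precedence pushes Chem to at least Wed; downstream work caps Chem at Wed.
Chem at Wed is achievable: Algorithms in Thu, Graphics in Mon, OS in Mon, Chem in Wed, HCI in Tue.

Wed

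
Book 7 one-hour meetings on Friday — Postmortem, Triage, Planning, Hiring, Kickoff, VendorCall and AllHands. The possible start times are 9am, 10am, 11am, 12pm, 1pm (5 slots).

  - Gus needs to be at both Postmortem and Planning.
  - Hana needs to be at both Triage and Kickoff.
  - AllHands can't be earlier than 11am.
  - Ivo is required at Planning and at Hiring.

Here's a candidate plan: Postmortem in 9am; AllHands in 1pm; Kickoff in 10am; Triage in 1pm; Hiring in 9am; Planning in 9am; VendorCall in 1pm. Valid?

Gus needs to be at both Postmortem and Planning — violated.
Ivo is required at Planning and at Hiring — violated.
AllHands can't be earlier than 11am — holds.
Hana needs to be at both Triage and Kickoff — holds.

No — it violates: Gus needs to be at both Postmortem and Planning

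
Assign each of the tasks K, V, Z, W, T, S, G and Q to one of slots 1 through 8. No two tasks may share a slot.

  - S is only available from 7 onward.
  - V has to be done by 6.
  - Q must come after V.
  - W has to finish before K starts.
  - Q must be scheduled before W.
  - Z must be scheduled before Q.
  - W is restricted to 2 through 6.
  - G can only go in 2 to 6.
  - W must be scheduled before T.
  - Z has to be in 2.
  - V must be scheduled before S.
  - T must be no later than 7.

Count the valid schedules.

Splitting on K: it can be 5 (1), 6 (3), 7 (4), 8 (4). Listing each branch's schedules as (V, Z, W, T, S, G, Q):
K=5: (1,2,4,7,8,6,3) — 1.
K=6: (1,2,4,7,8,5,3) (1,2,5,7,8,3,4) (1,2,5,7,8,4,3) — 3.
K=7: (1,2,4,5,8,6,3) (1,2,4,6,8,5,3) (1,2,5,6,8,3,4) (1,2,5,6,8,4,3) — 4.
K=8: (1,2,4,5,7,6,3) (1,2,4,6,7,5,3) (1,2,5,6,7,3,4) (1,2,5,6,7,4,3) — 4.
Summing: 1 + 3 + 4 + 4 = 12.

12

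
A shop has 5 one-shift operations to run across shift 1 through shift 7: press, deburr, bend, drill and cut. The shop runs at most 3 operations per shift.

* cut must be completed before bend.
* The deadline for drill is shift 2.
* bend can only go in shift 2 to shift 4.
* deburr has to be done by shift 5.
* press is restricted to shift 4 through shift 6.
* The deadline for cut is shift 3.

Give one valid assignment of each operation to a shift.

bend=shift 2, drill=shift 1, press=shift 4, cut=shift 1, deburr=shift 1

Checking: cut(shift 1) before bend(shift 2); deburr=shift 1 in [shift 1,shift 5]; cut=shift 1 in [shift 1,shift 3]; drill=shift 1 in [shift 1,shift 2]; bend=shift 2 in [shift 2,shift 4]; press=shift 4 in [shift 4,shift 6]; max 3 per shift (cap 3).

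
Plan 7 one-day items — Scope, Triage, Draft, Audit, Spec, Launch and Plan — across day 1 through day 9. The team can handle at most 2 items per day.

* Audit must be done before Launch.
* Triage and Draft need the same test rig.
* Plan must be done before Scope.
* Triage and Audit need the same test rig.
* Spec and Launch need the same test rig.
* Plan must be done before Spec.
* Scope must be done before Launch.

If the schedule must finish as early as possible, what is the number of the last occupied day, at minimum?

4

The precedence chain requires at least 3 distinct days.
With at most 2 per day and 7 tasks, at least 4 days are needed.
4 works (last occupied day: day 4): for example Spec=day 2, Plan=day 1, Launch=day 3, Audit=day 1, Draft=day 4, Triage=day 3, Scope=day 2.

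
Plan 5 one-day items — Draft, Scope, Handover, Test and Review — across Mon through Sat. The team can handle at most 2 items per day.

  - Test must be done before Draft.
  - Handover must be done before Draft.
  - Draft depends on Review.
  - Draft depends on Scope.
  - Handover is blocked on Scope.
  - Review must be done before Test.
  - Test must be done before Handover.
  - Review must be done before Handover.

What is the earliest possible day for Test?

Tue

Precedence pushes Test to at least Tue; downstream work caps Test at Thu.
Test at Tue is achievable: Scope in Mon, Draft in Thu, Handover in Wed, Test in Tue, Review in Mon.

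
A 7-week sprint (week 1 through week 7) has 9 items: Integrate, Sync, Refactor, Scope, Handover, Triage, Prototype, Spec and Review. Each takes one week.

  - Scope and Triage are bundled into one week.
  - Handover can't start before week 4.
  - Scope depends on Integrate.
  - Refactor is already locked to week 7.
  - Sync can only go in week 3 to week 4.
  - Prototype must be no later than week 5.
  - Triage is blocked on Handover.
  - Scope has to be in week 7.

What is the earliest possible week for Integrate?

Downstream work caps Integrate at week 6.
Integrate at week 1 is achievable: Sync in week 3; Prototype in week 1; Review in week 1; Triage in week 7; Scope in week 7; Handover in week 4; Spec in week 1; Refactor in week 7; Integrate in week 1.

week 1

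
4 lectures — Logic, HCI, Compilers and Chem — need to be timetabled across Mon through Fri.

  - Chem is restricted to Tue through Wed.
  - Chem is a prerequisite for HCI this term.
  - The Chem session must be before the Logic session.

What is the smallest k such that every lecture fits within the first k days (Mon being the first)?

The precedence chain requires at least 2 distinct days.
Propagating the time windows through the other constraints, Logic can't land before Wed — that is day 3 counting from Mon — so the schedule must run through at least 3 days.
3 works (last occupied day: Wed): for example Logic -> Wed; Compilers -> Mon; Chem -> Tue; HCI -> Wed.

3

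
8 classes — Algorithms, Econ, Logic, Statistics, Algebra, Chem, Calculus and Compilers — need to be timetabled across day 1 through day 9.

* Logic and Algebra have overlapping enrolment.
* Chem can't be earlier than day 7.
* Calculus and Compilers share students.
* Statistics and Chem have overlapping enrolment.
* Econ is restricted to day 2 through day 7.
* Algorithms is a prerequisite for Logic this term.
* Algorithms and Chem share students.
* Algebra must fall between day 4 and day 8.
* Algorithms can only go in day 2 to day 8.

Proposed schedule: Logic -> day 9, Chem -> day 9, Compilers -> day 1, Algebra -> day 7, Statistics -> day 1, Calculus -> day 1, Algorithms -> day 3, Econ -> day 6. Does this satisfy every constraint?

Algorithms is a prerequisite for Logic this term — holds.
Algorithms can only go in day 2 to day 8 — holds.
Logic and Algebra have overlapping enrolment — holds.
Chem can't be earlier than day 7 — holds.
Econ is restricted to day 2 through day 7 — holds.
Calculus and Compilers share students — violated.
Algebra must fall between day 4 and day 8 — holds.
Statistics and Chem have overlapping enrolment — holds.
Algorithms and Chem share students — holds.

Invalid. Calculus and Compilers share students.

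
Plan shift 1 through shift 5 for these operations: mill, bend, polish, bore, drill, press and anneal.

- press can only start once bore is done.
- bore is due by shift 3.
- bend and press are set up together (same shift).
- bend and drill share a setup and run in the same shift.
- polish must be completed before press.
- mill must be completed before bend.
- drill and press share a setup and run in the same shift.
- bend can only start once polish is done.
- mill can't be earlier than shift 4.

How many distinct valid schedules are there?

60

Splitting on polish: it can be shift 1 (15), shift 2 (15), shift 3 (15), shift 4 (15). Listing each branch's schedules as (mill, bend, bore, drill, press, anneal) by shift number:
polish=shift 1: (4,5,1,5,5,1) (4,5,1,5,5,2) (4,5,1,5,5,3) (4,5,1,5,5,4) (4,5,1,5,5,5) (4,5,2,5,5,1) (4,5,2,5,5,2) (4,5,2,5,5,3) (4,5,2,5,5,4) (4,5,2,5,5,5) (4,5,3,5,5,1) (4,5,3,5,5,2) (4,5,3,5,5,3) (4,5,3,5,5,4) (4,5,3,5,5,5) — 15.
polish=shift 2: (4,5,1,5,5,1) (4,5,1,5,5,2) (4,5,1,5,5,3) (4,5,1,5,5,4) (4,5,1,5,5,5) (4,5,2,5,5,1) (4,5,2,5,5,2) (4,5,2,5,5,3) (4,5,2,5,5,4) (4,5,2,5,5,5) (4,5,3,5,5,1) (4,5,3,5,5,2) (4,5,3,5,5,3) (4,5,3,5,5,4) (4,5,3,5,5,5) — 15.
polish=shift 3: (4,5,1,5,5,1) (4,5,1,5,5,2) (4,5,1,5,5,3) (4,5,1,5,5,4) (4,5,1,5,5,5) (4,5,2,5,5,1) (4,5,2,5,5,2) (4,5,2,5,5,3) (4,5,2,5,5,4) (4,5,2,5,5,5) (4,5,3,5,5,1) (4,5,3,5,5,2) (4,5,3,5,5,3) (4,5,3,5,5,4) (4,5,3,5,5,5) — 15.
polish=shift 4: (4,5,1,5,5,1) (4,5,1,5,5,2) (4,5,1,5,5,3) (4,5,1,5,5,4) (4,5,1,5,5,5) (4,5,2,5,5,1) (4,5,2,5,5,2) (4,5,2,5,5,3) (4,5,2,5,5,4) (4,5,2,5,5,5) (4,5,3,5,5,1) (4,5,3,5,5,2) (4,5,3,5,5,3) (4,5,3,5,5,4) (4,5,3,5,5,5) — 15.
Summing: 15 + 15 + 15 + 15 = 60.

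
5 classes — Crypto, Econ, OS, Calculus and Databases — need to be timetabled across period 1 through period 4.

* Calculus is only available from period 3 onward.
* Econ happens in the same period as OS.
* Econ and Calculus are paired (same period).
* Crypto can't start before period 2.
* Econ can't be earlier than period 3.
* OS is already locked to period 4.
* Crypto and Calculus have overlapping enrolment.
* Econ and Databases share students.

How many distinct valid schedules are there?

6

Splitting on Crypto: it can be period 2 (3), period 3 (3). Listing each branch's schedules as (Econ, OS, Calculus, Databases) by period number:
Crypto=period 2: (4,4,4,1) (4,4,4,2) (4,4,4,3) — 3.
Crypto=period 3: (4,4,4,1) (4,4,4,2) (4,4,4,3) — 3.
Summing: 3 + 3 = 6.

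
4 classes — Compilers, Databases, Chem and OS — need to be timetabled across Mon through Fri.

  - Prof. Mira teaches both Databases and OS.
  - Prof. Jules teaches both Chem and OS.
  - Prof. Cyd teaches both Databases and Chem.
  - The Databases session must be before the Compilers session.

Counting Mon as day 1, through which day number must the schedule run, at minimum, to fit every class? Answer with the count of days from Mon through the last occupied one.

3 days

The precedence chain requires at least 2 distinct days.
Could 2 days be enough, i.e. nothing placed later than Tue? No: Compilers must come after Databases (at Mon or later) → {Tue}; Databases must come before Compilers (at Tue or earlier) → {Mon}; OS can't share with Databases (Mon) → {Tue}; Chem can't share with Databases (Mon) → {Tue}; OS can't share with Chem (Tue) → nothing is left.
So 2 days is not enough.
3 works (last occupied day: Wed): for example Compilers -> Tue, OS -> Wed, Chem -> Tue, Databases -> Mon.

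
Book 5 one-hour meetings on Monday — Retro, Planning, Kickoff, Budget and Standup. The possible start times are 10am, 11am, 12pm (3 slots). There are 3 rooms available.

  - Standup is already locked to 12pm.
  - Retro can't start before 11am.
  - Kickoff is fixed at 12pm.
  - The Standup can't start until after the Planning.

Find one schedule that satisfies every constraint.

Standup in 12pm, Planning in 10am, Retro in 11am, Kickoff in 12pm, Budget in 10am

Checking: Planning(10am) before Standup(12pm); Retro=11am in [11am,12pm]; Standup=12pm in [12pm,12pm]; Kickoff=12pm in [12pm,12pm]; max 2 per slot (cap 3).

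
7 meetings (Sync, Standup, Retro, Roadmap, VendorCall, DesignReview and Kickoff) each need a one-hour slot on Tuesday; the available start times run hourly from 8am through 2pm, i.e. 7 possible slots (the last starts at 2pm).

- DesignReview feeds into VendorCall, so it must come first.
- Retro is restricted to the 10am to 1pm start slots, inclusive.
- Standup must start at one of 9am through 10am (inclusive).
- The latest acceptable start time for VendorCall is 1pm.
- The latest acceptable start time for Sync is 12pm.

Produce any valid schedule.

Standup in 9am; Retro in 10am; DesignReview in 8am; VendorCall in 9am; Sync in 8am; Kickoff in 8am; Roadmap in 8am

Checking: DesignReview(8am) before VendorCall(9am); Standup=9am in [9am,10am]; Retro=10am in [10am,1pm]; VendorCall=9am in [8am,1pm]; Sync=8am in [8am,12pm].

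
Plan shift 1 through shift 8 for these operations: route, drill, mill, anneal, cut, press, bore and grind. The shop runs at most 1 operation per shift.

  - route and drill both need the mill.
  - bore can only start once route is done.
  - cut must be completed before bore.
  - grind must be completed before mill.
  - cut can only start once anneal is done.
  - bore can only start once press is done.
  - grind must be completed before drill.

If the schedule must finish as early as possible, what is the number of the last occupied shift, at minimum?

8

The precedence chain requires at least 3 distinct shifts.
With at most 1 per shift and 8 operations, at least 8 shifts are needed.
8 works (last occupied shift: shift 8): for example mill -> shift 8; cut -> shift 2; anneal -> shift 1; press -> shift 4; grind -> shift 6; drill -> shift 7; route -> shift 3; bore -> shift 5.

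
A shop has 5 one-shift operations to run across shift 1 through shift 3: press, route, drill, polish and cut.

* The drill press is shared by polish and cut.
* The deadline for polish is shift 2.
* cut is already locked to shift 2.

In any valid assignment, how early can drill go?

shift 1

drill at shift 1 is achievable: press=shift 1; route=shift 1; polish=shift 1; drill=shift 1; cut=shift 2.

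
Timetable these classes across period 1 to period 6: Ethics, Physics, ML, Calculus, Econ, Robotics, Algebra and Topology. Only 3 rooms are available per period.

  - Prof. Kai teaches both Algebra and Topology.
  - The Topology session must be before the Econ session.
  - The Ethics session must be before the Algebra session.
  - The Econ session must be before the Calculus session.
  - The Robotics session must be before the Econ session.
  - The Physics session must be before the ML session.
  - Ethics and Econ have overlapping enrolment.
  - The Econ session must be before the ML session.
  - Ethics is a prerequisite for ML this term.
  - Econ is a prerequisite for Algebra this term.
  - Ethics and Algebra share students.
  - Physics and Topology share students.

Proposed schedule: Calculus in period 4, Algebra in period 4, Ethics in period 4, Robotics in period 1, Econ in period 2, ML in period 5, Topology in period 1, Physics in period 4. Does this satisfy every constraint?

Invalid. Only 3 rooms are available per period.

Ethics and Econ have overlapping enrolment — holds.
Ethics is a prerequisite for ML this term — holds.
Ethics and Algebra share students — violated.
Only 3 rooms are available per period — violated.
The Topology session must be before the Econ session — holds.
The Ethics session must be before the Algebra session — violated.
Physics and Topology share students — holds.
The Robotics session must be before the Econ session — holds.
The Physics session must be before the ML session — holds.
The Econ session must be before the Calculus session — holds.
The Econ session must be before the ML session — holds.
Prof. Kai teaches both Algebra and Topology — holds.
Econ is a prerequisite for Algebra this term — holds.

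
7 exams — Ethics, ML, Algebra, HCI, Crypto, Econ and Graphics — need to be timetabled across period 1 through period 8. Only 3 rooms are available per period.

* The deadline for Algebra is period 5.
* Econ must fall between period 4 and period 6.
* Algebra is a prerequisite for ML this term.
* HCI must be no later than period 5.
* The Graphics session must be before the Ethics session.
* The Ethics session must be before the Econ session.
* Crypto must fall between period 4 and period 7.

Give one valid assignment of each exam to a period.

HCI -> period 1; Econ -> period 4; Algebra -> period 1; Graphics -> period 1; ML -> period 2; Crypto -> period 4; Ethics -> period 2

Checking: Graphics(period 1) before Ethics(period 2); Algebra(period 1) before ML(period 2); Ethics(period 2) before Econ(period 4); Econ=period 4 in [period 4,period 6]; HCI=period 1 in [period 1,period 5]; Algebra=period 1 in [period 1,period 5]; Crypto=period 4 in [period 4,period 7]; max 3 per period (cap 3).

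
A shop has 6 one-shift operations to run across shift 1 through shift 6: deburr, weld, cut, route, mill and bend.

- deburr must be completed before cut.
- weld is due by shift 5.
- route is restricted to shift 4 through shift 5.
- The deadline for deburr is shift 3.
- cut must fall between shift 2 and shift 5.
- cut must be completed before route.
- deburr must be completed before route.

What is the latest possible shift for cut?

Cut is available from shift 2; cut's own window allows nothing later than shift 5; downstream work caps cut at shift 4.
cut at shift 4 is achievable: mill in shift 1; weld in shift 1; deburr in shift 1; bend in shift 1; route in shift 5; cut in shift 4.

shift 4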